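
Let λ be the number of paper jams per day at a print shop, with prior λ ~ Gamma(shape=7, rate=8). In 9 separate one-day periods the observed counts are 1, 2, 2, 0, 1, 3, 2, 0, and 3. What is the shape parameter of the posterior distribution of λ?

Total count: 1 + 2 + 2 + 0 + 1 + 3 + 2 + 0 + 3 = 14.
Total exposure: 9 days.
Conjugate update: add total count to the shape and total exposure to the rate, giving Gamma(21, 17).

21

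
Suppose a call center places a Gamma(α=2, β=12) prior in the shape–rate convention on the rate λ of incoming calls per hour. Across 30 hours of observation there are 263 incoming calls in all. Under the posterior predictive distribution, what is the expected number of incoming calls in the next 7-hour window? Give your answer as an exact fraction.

265/6

Total count 263 over total exposure 30 hours.
Posterior: α' = 2 + 263 = 265, β' = 12 + 30 = 42.
Predictive mean over a 7-hour window = T·E[λ|data] = 7·265/42 = 265/6.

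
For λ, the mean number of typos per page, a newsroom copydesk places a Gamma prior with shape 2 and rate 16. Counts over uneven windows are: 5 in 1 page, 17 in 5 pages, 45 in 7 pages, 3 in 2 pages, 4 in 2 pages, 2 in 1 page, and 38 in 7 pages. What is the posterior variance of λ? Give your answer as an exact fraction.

116/1681

Total count: 5 + 17 + 45 + 3 + 4 + 2 + 38 = 114.
Total exposure: 1 + 5 + 7 + 2 + 2 + 1 + 7 = 25 pages.
By Gamma–Poisson conjugacy, the posterior is Gamma(α + Σx, β + Σt) = Gamma(2 + 114, 16 + 25) = Gamma(116, 41).
Posterior variance = α'/β'² = 116/1681.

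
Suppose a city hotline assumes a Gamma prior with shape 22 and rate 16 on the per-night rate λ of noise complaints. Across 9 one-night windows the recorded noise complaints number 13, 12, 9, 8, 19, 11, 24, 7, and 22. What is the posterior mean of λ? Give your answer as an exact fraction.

147/25

Total count: 13 + 12 + 9 + 8 + 19 + 11 + 24 + 7 + 22 = 125.
Total exposure: 9 nights.
By Gamma–Poisson conjugacy, the posterior is Gamma(α + Σx, β + Σt) = Gamma(22 + 125, 16 + 9) = Gamma(147, 25).
Posterior mean = α'/β' = 147/25.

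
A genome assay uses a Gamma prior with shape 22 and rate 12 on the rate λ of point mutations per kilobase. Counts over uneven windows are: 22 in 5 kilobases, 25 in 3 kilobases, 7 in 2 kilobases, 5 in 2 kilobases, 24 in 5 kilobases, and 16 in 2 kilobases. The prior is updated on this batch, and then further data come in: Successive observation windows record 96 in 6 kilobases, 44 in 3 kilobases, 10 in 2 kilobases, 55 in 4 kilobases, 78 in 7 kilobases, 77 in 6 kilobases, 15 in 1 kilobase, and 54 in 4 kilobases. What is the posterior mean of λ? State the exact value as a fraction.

Total count: 22 + 25 + 7 + 5 + 24 + 16 = 99.
Total exposure: 5 + 3 + 2 + 2 + 5 + 2 = 19 kilobases.
After the first batch: Gamma(22 + 99, 12 + 19) = Gamma(121, 31).
Total count: 96 + 44 + 10 + 55 + 78 + 77 + 15 + 54 = 429.
Total exposure: 6 + 3 + 2 + 4 + 7 + 6 + 1 + 4 = 33 kilobases.
After the second batch: Gamma(121 + 429, 31 + 33) = Gamma(550, 64).
Posterior mean = α'/β' = 550/64 = 275/32.

275/32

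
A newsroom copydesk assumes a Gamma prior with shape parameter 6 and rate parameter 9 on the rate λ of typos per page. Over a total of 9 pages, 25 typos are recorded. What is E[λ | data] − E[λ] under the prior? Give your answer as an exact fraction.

19/18

Total count 25 over total exposure 9 pages.
Conjugate update: add total count to the shape and total exposure to the rate, giving Gamma(31, 18).
Posterior mean = 31/18 = 31/18; prior mean = 6/9 = 2/3. Difference = 31/18 − 2/3 = 19/18.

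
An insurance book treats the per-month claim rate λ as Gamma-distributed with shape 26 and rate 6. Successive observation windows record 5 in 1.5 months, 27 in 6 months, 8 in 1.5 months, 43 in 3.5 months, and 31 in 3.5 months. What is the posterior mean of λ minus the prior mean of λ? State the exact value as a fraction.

67/33

Total count: 5 + 27 + 8 + 43 + 31 = 114.
Total exposure: 1.5 + 6 + 1.5 + 3.5 + 3.5 = 16 months.
The Gamma prior is conjugate for the Poisson rate, so λ | data ~ Gamma(26+114, 6+16) = Gamma(140, 22).
Posterior mean = 140/22 = 70/11; prior mean = 26/6 = 13/3. Difference = 70/11 − 13/3 = 67/33.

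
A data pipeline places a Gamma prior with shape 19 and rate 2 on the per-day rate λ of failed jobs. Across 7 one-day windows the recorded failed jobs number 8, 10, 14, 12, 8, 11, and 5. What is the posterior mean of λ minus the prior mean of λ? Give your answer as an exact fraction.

1/6

Total count: 8 + 10 + 14 + 12 + 8 + 11 + 5 = 68.
Total exposure: 7 days.
Gamma(α, β) with Poisson data over total exposure Σt gives posterior Gamma(α+Σx, β+Σt) = Gamma(87, 9).
Posterior mean = 87/9 = 29/3; prior mean = 19/2 = 19/2. Difference = 29/3 − 19/2 = 1/6.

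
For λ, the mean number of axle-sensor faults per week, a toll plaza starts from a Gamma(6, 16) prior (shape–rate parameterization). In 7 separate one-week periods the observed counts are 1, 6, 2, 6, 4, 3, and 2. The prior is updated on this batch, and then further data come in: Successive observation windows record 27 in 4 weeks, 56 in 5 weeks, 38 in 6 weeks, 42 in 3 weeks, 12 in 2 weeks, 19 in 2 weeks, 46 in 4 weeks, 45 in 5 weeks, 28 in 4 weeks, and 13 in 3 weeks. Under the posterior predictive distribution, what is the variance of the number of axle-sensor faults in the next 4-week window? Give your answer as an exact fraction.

Total count: 1 + 6 + 2 + 6 + 4 + 3 + 2 = 24.
Total exposure: 7 weeks.
After the first batch: Gamma(6 + 24, 16 + 7) = Gamma(30, 23).
Total count: 27 + 56 + 38 + 42 + 12 + 19 + 46 + 45 + 28 + 13 = 326.
Total exposure: 4 + 5 + 6 + 3 + 2 + 2 + 4 + 5 + 4 + 3 = 38 weeks.
After the second batch: Gamma(30 + 326, 23 + 38) = Gamma(356, 61).
The posterior predictive for a window of length T is Negative Binomial with variance T·α'·(β'+T)/β'² = 4·356·65/3721 = 92560/3721.

92560/3721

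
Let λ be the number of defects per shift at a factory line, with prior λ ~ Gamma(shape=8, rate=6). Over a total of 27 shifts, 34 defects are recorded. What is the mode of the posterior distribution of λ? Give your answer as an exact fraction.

41/33

Total count 34 over total exposure 27 shifts.
The Gamma prior is conjugate for the Poisson rate, so λ | data ~ Gamma(8+34, 6+27) = Gamma(42, 33).
Posterior mode = (α'−1)/β' = 41/33.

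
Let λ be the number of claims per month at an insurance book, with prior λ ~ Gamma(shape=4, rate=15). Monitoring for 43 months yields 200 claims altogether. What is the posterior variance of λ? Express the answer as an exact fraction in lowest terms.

Total count 200 over total exposure 43 months.
Conjugate update: add total count to the shape and total exposure to the rate, giving Gamma(204, 58).
Posterior variance = α'/β'² = 204/3364 = 51/841.

51/841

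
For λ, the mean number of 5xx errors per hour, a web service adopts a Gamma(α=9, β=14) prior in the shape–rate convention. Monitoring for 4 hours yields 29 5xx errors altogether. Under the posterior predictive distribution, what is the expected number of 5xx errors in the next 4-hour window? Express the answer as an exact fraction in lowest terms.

Total count 29 over total exposure 4 hours.
Conjugate update: add total count to the shape and total exposure to the rate, giving Gamma(38, 18).
Predictive mean over a 4-hour window = T·E[λ|data] = 4·38/18 = 76/9.

76/9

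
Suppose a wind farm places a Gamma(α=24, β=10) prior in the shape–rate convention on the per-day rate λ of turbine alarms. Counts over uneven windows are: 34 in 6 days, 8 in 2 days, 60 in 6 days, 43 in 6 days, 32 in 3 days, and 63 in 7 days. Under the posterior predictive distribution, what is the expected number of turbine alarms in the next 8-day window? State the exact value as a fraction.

Total count: 34 + 8 + 60 + 43 + 32 + 63 = 240.
Total exposure: 6 + 2 + 6 + 6 + 3 + 7 = 30 days.
By Gamma–Poisson conjugacy, the posterior is Gamma(α + Σx, β + Σt) = Gamma(24 + 240, 10 + 30) = Gamma(264, 40).
Predictive mean over an 8-day window = T·E[λ|data] = 8·264/40 = 264/5.

264/5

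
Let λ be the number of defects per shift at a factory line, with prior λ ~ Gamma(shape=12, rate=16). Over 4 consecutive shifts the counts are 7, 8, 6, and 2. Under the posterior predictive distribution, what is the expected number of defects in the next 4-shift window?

7

Total count: 7 + 8 + 6 + 2 = 23.
Total exposure: 4 shifts.
The Gamma prior is conjugate for the Poisson rate, so λ | data ~ Gamma(12+23, 16+4) = Gamma(35, 20).
Predictive mean over a 4-shift window = T·E[λ|data] = 4·35/20 = 7.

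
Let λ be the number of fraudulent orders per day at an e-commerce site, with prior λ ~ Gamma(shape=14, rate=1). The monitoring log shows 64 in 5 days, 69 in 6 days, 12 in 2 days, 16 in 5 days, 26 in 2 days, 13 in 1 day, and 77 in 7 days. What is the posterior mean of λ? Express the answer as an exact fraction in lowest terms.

291/29

Total count: 64 + 69 + 12 + 16 + 26 + 13 + 77 = 277.
Total exposure: 5 + 6 + 2 + 5 + 2 + 1 + 7 = 28 days.
By Gamma–Poisson conjugacy, the posterior is Gamma(α + Σx, β + Σt) = Gamma(14 + 277, 1 + 28) = Gamma(291, 29).
Posterior mean = α'/β' = 291/29.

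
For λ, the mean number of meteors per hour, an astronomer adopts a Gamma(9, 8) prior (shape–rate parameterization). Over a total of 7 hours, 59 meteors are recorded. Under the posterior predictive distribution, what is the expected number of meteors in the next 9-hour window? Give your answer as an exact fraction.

204/5

Total count 59 over total exposure 7 hours.
By Gamma–Poisson conjugacy, the posterior is Gamma(α + Σx, β + Σt) = Gamma(9 + 59, 8 + 7) = Gamma(68, 15).
Predictive mean over a 9-hour window = T·E[λ|data] = 9·68/15 = 204/5.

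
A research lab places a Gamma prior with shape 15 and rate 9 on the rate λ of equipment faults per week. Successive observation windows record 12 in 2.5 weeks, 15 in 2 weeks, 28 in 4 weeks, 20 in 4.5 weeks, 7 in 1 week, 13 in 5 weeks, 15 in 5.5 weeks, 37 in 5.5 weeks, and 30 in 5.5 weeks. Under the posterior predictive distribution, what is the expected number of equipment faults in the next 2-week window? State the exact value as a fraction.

768/89

Total count: 12 + 15 + 28 + 20 + 7 + 13 + 15 + 37 + 30 = 177.
Total exposure: 2.5 + 2 + 4 + 4.5 + 1 + 5 + 5.5 + 5.5 + 5.5 = 35.5 weeks.
The Gamma prior is conjugate for the Poisson rate, so λ | data ~ Gamma(15+177, 9+35.5) = Gamma(192, 89/2).
Predictive mean over a 2-week window = T·E[λ|data] = 2·192/(89/2) = 768/89.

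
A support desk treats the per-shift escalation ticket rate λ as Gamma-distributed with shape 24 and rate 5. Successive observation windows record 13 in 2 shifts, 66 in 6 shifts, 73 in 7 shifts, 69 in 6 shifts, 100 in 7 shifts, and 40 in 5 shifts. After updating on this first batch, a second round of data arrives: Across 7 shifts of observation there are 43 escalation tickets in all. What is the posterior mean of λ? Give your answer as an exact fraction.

Total count: 13 + 66 + 73 + 69 + 100 + 40 = 361.
Total exposure: 2 + 6 + 7 + 6 + 7 + 5 = 33 shifts.
After the first batch: Gamma(24 + 361, 5 + 33) = Gamma(385, 38).
Total count 43 over total exposure 7 shifts.
After the second batch: Gamma(385 + 43, 38 + 7) = Gamma(428, 45).
Posterior mean = α'/β' = 428/45.

428/45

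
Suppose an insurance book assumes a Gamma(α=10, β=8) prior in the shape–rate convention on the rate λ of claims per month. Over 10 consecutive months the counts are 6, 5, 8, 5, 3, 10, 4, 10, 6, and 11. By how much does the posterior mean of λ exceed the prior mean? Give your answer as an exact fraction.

Total count: 6 + 5 + 8 + 5 + 3 + 10 + 4 + 10 + 6 + 11 = 68.
Total exposure: 10 months.
Posterior: α' = 10 + 68 = 78, β' = 8 + 10 = 18.
Posterior mean = 78/18 = 13/3; prior mean = 10/8 = 5/4. Difference = 13/3 − 5/4 = 37/12.

37/12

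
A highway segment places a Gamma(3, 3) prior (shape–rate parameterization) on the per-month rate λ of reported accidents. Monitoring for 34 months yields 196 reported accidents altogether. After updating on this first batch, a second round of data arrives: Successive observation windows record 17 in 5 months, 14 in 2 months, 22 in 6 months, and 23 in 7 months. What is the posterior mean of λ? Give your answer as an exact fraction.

275/57

Total count 196 over total exposure 34 months.
After the first batch: Gamma(3 + 196, 3 + 34) = Gamma(199, 37).
Total count: 17 + 14 + 22 + 23 = 76.
Total exposure: 5 + 2 + 6 + 7 = 20 months.
After the second batch: Gamma(199 + 76, 37 + 20) = Gamma(275, 57).
Posterior mean = α'/β' = 275/57.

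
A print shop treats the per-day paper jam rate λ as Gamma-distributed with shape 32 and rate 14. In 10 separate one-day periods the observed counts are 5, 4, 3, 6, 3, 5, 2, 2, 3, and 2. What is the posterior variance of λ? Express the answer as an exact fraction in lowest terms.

Total count: 5 + 4 + 3 + 6 + 3 + 5 + 2 + 2 + 3 + 2 = 35.
Total exposure: 10 days.
The Gamma prior is conjugate for the Poisson rate, so λ | data ~ Gamma(32+35, 14+10) = Gamma(67, 24).
Posterior variance = α'/β'² = 67/576.

67/576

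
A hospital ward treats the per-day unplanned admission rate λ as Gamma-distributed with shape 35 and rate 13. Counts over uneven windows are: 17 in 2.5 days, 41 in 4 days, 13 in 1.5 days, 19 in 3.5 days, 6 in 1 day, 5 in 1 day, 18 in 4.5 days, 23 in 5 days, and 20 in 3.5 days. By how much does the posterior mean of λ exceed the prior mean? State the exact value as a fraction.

2357/1027

Total count: 17 + 41 + 13 + 19 + 6 + 5 + 18 + 23 + 20 = 162.
Total exposure: 2.5 + 4 + 1.5 + 3.5 + 1 + 1 + 4.5 + 5 + 3.5 = 26.5 days.
The Gamma prior is conjugate for the Poisson rate, so λ | data ~ Gamma(35+162, 13+26.5) = Gamma(197, 79/2).
Posterior mean = 197/(79/2) = 394/79; prior mean = 35/13 = 35/13. Difference = 394/79 − 35/13 = 2357/1027.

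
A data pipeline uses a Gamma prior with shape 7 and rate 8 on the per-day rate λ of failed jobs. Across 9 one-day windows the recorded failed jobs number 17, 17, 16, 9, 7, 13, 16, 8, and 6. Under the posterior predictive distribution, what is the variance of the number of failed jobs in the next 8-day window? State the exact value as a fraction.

Total count: 17 + 17 + 16 + 9 + 7 + 13 + 16 + 8 + 6 = 109.
Total exposure: 9 days.
By Gamma–Poisson conjugacy, the posterior is Gamma(α + Σx, β + Σt) = Gamma(7 + 109, 8 + 9) = Gamma(116, 17).
The posterior predictive for a window of length T is Negative Binomial with variance T·α'·(β'+T)/β'² = 8·116·25/289 = 23200/289.

23200/289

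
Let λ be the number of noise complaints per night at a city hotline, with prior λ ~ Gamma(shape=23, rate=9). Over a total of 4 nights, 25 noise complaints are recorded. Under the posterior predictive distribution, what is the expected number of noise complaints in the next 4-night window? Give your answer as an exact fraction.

192/13

Total count 25 over total exposure 4 nights.
The Gamma prior is conjugate for the Poisson rate, so λ | data ~ Gamma(23+25, 9+4) = Gamma(48, 13).
Predictive mean over a 4-night window = T·E[λ|data] = 4·48/13 = 192/13.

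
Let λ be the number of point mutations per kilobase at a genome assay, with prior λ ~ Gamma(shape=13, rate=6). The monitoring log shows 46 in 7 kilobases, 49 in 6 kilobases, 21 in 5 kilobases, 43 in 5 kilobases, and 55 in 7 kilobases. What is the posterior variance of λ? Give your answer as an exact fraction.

Total count: 46 + 49 + 21 + 43 + 55 = 214.
Total exposure: 7 + 6 + 5 + 5 + 7 = 30 kilobases.
Gamma(α, β) with Poisson data over total exposure Σt gives posterior Gamma(α+Σx, β+Σt) = Gamma(227, 36).
Posterior variance = α'/β'² = 227/1296.

227/1296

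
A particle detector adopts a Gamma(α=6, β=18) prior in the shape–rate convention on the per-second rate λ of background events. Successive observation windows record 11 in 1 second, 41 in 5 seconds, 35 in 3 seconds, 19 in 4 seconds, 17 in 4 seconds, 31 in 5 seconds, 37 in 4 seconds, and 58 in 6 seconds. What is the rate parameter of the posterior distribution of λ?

Total count: 11 + 41 + 35 + 19 + 17 + 31 + 37 + 58 = 249.
Total exposure: 1 + 5 + 3 + 4 + 4 + 5 + 4 + 6 = 32 seconds.
Posterior: α' = 6 + 249 = 255, β' = 18 + 32 = 50.

50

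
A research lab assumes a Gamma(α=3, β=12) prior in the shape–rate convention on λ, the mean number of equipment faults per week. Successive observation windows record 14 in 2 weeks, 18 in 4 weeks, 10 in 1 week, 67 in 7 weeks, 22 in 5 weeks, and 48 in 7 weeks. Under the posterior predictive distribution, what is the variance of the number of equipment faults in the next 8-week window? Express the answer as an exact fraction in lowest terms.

16744/361

Total count: 14 + 18 + 10 + 67 + 22 + 48 = 179.
Total exposure: 2 + 4 + 1 + 7 + 5 + 7 = 26 weeks.
Posterior: α' = 3 + 179 = 182, β' = 12 + 26 = 38.
The posterior predictive for a window of length T is Negative Binomial with variance T·α'·(β'+T)/β'² = 8·182·46/1444 = 16744/361.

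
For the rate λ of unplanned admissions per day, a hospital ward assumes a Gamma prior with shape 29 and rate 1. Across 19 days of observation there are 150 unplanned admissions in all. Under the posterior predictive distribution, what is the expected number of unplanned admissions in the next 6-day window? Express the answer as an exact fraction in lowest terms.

537/10

Total count 150 over total exposure 19 days.
The Gamma prior is conjugate for the Poisson rate, so λ | data ~ Gamma(29+150, 1+19) = Gamma(179, 20).
Predictive mean over a 6-day window = T·E[λ|data] = 6·179/20 = 537/10.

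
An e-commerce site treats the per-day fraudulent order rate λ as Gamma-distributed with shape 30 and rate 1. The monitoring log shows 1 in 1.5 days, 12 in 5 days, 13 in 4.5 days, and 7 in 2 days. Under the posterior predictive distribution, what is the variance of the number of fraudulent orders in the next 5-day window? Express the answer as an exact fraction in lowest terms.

855/28

Total count: 1 + 12 + 13 + 7 = 33.
Total exposure: 1.5 + 5 + 4.5 + 2 = 13 days.
Conjugate update: add total count to the shape and total exposure to the rate, giving Gamma(63, 14).
The posterior predictive for a window of length T is Negative Binomial with variance T·α'·(β'+T)/β'² = 5·63·19/196 = 855/28.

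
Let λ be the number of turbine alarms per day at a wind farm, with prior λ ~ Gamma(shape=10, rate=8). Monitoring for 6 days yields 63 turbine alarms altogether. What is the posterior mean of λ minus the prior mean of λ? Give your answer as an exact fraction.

111/28

Total count 63 over total exposure 6 days.
Gamma(α, β) with Poisson data over total exposure Σt gives posterior Gamma(α+Σx, β+Σt) = Gamma(73, 14).
Posterior mean = 73/14 = 73/14; prior mean = 10/8 = 5/4. Difference = 73/14 − 5/4 = 111/28.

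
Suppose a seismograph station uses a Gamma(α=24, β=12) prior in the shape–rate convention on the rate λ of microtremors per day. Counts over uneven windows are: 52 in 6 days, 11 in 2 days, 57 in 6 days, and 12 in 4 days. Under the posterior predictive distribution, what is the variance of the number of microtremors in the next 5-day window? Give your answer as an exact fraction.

Total count: 52 + 11 + 57 + 12 = 132.
Total exposure: 6 + 2 + 6 + 4 = 18 days.
Gamma(α, β) with Poisson data over total exposure Σt gives posterior Gamma(α+Σx, β+Σt) = Gamma(156, 30).
The posterior predictive for a window of length T is Negative Binomial with variance T·α'·(β'+T)/β'² = 5·156·35/900 = 91/3.

91/3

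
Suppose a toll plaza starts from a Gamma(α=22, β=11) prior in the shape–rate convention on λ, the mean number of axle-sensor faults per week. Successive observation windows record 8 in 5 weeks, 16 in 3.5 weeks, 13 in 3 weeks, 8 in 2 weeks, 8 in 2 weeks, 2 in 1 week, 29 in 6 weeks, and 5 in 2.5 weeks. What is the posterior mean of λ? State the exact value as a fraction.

Total count: 8 + 16 + 13 + 8 + 8 + 2 + 29 + 5 = 89.
Total exposure: 5 + 3.5 + 3 + 2 + 2 + 1 + 6 + 2.5 = 25 weeks.
The Gamma prior is conjugate for the Poisson rate, so λ | data ~ Gamma(22+89, 11+25) = Gamma(111, 36).
Posterior mean = α'/β' = 111/36 = 37/12.

37/12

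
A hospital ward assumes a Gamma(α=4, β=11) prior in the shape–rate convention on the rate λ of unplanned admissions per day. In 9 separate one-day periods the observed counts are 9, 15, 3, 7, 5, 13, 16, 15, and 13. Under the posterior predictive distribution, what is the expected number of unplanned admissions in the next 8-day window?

Total count: 9 + 15 + 3 + 7 + 5 + 13 + 16 + 15 + 13 = 96.
Total exposure: 9 days.
Posterior: α' = 4 + 96 = 100, β' = 11 + 9 = 20.
Predictive mean over an 8-day window = T·E[λ|data] = 8·100/20 = 40.

40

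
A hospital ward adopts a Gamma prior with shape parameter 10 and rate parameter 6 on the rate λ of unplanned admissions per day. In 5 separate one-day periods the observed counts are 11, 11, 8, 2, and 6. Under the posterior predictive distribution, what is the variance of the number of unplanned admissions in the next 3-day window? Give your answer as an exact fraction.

2016/121

Total count: 11 + 11 + 8 + 2 + 6 = 38.
Total exposure: 5 days.
By Gamma–Poisson conjugacy, the posterior is Gamma(α + Σx, β + Σt) = Gamma(10 + 38, 6 + 5) = Gamma(48, 11).
The posterior predictive for a window of length T is Negative Binomial with variance T·α'·(β'+T)/β'² = 3·48·14/121 = 2016/121.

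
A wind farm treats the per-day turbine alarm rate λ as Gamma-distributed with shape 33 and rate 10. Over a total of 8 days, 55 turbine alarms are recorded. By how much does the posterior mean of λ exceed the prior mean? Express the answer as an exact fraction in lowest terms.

Total count 55 over total exposure 8 days.
By Gamma–Poisson conjugacy, the posterior is Gamma(α + Σx, β + Σt) = Gamma(33 + 55, 10 + 8) = Gamma(88, 18).
Posterior mean = 88/18 = 44/9; prior mean = 33/10 = 33/10. Difference = 44/9 − 33/10 = 143/90.

143/90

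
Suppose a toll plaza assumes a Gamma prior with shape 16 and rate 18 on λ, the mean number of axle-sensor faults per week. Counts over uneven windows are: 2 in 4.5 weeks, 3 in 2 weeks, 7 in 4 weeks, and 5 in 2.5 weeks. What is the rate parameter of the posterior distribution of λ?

31

Total count: 2 + 3 + 7 + 5 = 17.
Total exposure: 4.5 + 2 + 4 + 2.5 = 13 weeks.
Conjugate update: add total count to the shape and total exposure to the rate, giving Gamma(33, 31).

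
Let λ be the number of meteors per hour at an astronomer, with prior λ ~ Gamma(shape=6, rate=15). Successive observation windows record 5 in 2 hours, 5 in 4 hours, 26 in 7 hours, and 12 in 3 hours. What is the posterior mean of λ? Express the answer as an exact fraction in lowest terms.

54/31

Total count: 5 + 5 + 26 + 12 = 48.
Total exposure: 2 + 4 + 7 + 3 = 16 hours.
Conjugate update: add total count to the shape and total exposure to the rate, giving Gamma(54, 31).
Posterior mean = α'/β' = 54/31.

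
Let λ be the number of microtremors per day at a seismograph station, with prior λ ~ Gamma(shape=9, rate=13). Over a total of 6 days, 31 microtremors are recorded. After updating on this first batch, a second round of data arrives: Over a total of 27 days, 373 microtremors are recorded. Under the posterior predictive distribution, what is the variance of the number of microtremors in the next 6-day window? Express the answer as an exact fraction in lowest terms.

32214/529

Total count 31 over total exposure 6 days.
After the first batch: Gamma(9 + 31, 13 + 6) = Gamma(40, 19).
Total count 373 over total exposure 27 days.
After the second batch: Gamma(40 + 373, 19 + 27) = Gamma(413, 46).
The posterior predictive for a window of length T is Negative Binomial with variance T·α'·(β'+T)/β'² = 6·413·52/2116 = 32214/529.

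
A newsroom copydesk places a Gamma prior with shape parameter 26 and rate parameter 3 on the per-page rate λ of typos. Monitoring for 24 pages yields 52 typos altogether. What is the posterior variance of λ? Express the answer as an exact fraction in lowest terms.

Total count 52 over total exposure 24 pages.
By Gamma–Poisson conjugacy, the posterior is Gamma(α + Σx, β + Σt) = Gamma(26 + 52, 3 + 24) = Gamma(78, 27).
Posterior variance = α'/β'² = 78/729 = 26/243.

26/243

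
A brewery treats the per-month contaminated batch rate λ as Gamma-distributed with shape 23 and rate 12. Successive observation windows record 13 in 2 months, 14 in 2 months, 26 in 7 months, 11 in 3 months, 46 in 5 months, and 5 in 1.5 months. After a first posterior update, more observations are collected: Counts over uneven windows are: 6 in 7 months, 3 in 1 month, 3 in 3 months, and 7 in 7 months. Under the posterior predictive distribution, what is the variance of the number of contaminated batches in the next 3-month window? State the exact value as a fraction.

Total count: 13 + 14 + 26 + 11 + 46 + 5 = 115.
Total exposure: 2 + 2 + 7 + 3 + 5 + 1.5 = 20.5 months.
After the first batch: Gamma(23 + 115, 12 + 20.5) = Gamma(138, 65/2).
Total count: 6 + 3 + 3 + 7 = 19.
Total exposure: 7 + 1 + 3 + 7 = 18 months.
After the second batch: Gamma(138 + 19, 65/2 + 18) = Gamma(157, 101/2).
The posterior predictive for a window of length T is Negative Binomial with variance T·α'·(β'+T)/β'² = 3·157·(107/2)/(10201/4) = 100794/10201.

100794/10201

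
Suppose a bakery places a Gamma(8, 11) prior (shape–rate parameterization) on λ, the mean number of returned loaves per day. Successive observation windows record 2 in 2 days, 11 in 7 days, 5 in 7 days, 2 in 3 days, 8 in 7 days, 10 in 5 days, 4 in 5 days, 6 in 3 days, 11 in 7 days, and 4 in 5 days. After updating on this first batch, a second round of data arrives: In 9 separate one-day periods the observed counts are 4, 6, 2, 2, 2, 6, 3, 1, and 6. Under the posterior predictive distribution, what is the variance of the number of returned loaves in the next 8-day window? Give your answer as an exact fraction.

65096/5041

Total count: 2 + 11 + 5 + 2 + 8 + 10 + 4 + 6 + 11 + 4 = 63.
Total exposure: 2 + 7 + 7 + 3 + 7 + 5 + 5 + 3 + 7 + 5 = 51 days.
After the first batch: Gamma(8 + 63, 11 + 51) = Gamma(71, 62).
Total count: 4 + 6 + 2 + 2 + 2 + 6 + 3 + 1 + 6 = 32.
Total exposure: 9 days.
After the second batch: Gamma(71 + 32, 62 + 9) = Gamma(103, 71).
The posterior predictive for a window of length T is Negative Binomial with variance T·α'·(β'+T)/β'² = 8·103·79/5041 = 65096/5041.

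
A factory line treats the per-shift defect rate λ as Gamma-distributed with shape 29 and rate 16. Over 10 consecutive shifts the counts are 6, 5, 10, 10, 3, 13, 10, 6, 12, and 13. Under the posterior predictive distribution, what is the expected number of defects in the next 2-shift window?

9

Total count: 6 + 5 + 10 + 10 + 3 + 13 + 10 + 6 + 12 + 13 = 88.
Total exposure: 10 shifts.
By Gamma–Poisson conjugacy, the posterior is Gamma(α + Σx, β + Σt) = Gamma(29 + 88, 16 + 10) = Gamma(117, 26).
Predictive mean over a 2-shift window = T·E[λ|data] = 2·117/26 = 9.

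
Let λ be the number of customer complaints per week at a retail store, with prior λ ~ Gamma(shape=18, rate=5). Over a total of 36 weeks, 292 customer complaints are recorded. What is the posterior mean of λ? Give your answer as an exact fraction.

Total count 292 over total exposure 36 weeks.
Conjugate update: add total count to the shape and total exposure to the rate, giving Gamma(310, 41).
Posterior mean = α'/β' = 310/41.

310/41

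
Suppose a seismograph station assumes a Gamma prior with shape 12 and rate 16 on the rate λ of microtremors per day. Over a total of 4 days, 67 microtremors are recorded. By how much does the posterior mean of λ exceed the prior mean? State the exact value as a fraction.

16/5

Total count 67 over total exposure 4 days.
Conjugate update: add total count to the shape and total exposure to the rate, giving Gamma(79, 20).
Posterior mean = 79/20 = 79/20; prior mean = 12/16 = 3/4. Difference = 79/20 − 3/4 = 16/5.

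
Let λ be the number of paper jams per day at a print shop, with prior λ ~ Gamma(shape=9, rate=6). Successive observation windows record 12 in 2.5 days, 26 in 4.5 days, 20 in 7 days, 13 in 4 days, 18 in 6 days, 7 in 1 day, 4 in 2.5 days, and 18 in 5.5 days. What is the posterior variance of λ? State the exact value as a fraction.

127/1521

Total count: 12 + 26 + 20 + 13 + 18 + 7 + 4 + 18 = 118.
Total exposure: 2.5 + 4.5 + 7 + 4 + 6 + 1 + 2.5 + 5.5 = 33 days.
By Gamma–Poisson conjugacy, the posterior is Gamma(α + Σx, β + Σt) = Gamma(9 + 118, 6 + 33) = Gamma(127, 39).
Posterior variance = α'/β'² = 127/1521.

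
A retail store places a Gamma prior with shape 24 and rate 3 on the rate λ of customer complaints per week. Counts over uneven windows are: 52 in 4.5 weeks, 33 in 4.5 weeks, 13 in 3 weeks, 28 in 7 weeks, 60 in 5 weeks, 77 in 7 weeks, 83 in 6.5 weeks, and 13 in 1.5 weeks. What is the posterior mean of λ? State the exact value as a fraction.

Total count: 52 + 33 + 13 + 28 + 60 + 77 + 83 + 13 = 359.
Total exposure: 4.5 + 4.5 + 3 + 7 + 5 + 7 + 6.5 + 1.5 = 39 weeks.
Posterior: α' = 24 + 359 = 383, β' = 3 + 39 = 42.
Posterior mean = α'/β' = 383/42.

383/42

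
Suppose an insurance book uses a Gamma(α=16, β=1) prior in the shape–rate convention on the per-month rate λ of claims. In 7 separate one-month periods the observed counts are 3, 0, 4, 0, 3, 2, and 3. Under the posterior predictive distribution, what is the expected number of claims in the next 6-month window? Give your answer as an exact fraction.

Total count: 3 + 0 + 4 + 0 + 3 + 2 + 3 = 15.
Total exposure: 7 months.
Gamma(α, β) with Poisson data over total exposure Σt gives posterior Gamma(α+Σx, β+Σt) = Gamma(31, 8).
Predictive mean over a 6-month window = T·E[λ|data] = 6·31/8 = 93/4.

93/4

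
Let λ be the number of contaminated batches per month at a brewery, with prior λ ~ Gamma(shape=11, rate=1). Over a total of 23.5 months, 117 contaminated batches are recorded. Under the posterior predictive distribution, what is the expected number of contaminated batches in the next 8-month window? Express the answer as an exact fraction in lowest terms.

2048/49

Total count 117 over total exposure 23.5 months.
By Gamma–Poisson conjugacy, the posterior is Gamma(α + Σx, β + Σt) = Gamma(11 + 117, 1 + 23.5) = Gamma(128, 49/2).
Predictive mean over an 8-month window = T·E[λ|data] = 8·128/(49/2) = 2048/49.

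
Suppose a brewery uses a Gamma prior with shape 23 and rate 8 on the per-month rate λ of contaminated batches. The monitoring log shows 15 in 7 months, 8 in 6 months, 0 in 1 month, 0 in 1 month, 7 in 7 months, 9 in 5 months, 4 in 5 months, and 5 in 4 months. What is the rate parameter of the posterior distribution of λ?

44

Total count: 15 + 8 + 0 + 0 + 7 + 9 + 4 + 5 = 48.
Total exposure: 7 + 6 + 1 + 1 + 7 + 5 + 5 + 4 = 36 months.
The Gamma prior is conjugate for the Poisson rate, so λ | data ~ Gamma(23+48, 8+36) = Gamma(71, 44).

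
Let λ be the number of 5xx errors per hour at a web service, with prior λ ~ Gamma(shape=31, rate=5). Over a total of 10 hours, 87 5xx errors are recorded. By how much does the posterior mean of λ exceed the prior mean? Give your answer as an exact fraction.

Total count 87 over total exposure 10 hours.
The Gamma prior is conjugate for the Poisson rate, so λ | data ~ Gamma(31+87, 5+10) = Gamma(118, 15).
Posterior mean = 118/15 = 118/15; prior mean = 31/5 = 31/5. Difference = 118/15 − 31/5 = 5/3.

5/3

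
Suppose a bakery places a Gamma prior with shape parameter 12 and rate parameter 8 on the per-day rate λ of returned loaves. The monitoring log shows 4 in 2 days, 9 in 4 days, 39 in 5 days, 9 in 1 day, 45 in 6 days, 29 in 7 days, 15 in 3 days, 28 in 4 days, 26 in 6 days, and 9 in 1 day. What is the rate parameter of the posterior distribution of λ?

47

Total count: 4 + 9 + 39 + 9 + 45 + 29 + 15 + 28 + 26 + 9 = 213.
Total exposure: 2 + 4 + 5 + 1 + 6 + 7 + 3 + 4 + 6 + 1 = 39 days.
Posterior: α' = 12 + 213 = 225, β' = 8 + 39 = 47.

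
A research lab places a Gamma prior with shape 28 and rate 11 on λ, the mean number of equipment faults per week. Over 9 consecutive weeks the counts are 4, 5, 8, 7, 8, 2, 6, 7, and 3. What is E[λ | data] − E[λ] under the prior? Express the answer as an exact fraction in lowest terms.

149/110

Total count: 4 + 5 + 8 + 7 + 8 + 2 + 6 + 7 + 3 = 50.
Total exposure: 9 weeks.
By Gamma–Poisson conjugacy, the posterior is Gamma(α + Σx, β + Σt) = Gamma(28 + 50, 11 + 9) = Gamma(78, 20).
Posterior mean = 78/20 = 39/10; prior mean = 28/11 = 28/11. Difference = 39/10 − 28/11 = 149/110.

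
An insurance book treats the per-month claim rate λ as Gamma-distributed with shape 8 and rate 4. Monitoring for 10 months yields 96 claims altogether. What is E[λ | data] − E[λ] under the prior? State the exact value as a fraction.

38/7

Total count 96 over total exposure 10 months.
By Gamma–Poisson conjugacy, the posterior is Gamma(α + Σx, β + Σt) = Gamma(8 + 96, 4 + 10) = Gamma(104, 14).
Posterior mean = 104/14 = 52/7; prior mean = 8/4 = 2. Difference = 52/7 − 2 = 38/7.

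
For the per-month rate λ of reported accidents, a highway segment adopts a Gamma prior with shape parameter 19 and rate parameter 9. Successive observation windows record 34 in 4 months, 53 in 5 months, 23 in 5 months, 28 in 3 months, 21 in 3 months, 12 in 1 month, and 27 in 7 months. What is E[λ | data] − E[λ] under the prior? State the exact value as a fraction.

Total count: 34 + 53 + 23 + 28 + 21 + 12 + 27 = 198.
Total exposure: 4 + 5 + 5 + 3 + 3 + 1 + 7 = 28 months.
Conjugate update: add total count to the shape and total exposure to the rate, giving Gamma(217, 37).
Posterior mean = 217/37 = 217/37; prior mean = 19/9 = 19/9. Difference = 217/37 − 19/9 = 1250/333.

1250/333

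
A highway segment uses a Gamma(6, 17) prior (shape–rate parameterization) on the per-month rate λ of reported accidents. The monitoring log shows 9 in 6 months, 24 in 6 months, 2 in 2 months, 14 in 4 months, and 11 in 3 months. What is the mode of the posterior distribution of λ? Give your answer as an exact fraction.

65/38

Total count: 9 + 24 + 2 + 14 + 11 = 60.
Total exposure: 6 + 6 + 2 + 4 + 3 = 21 months.
By Gamma–Poisson conjugacy, the posterior is Gamma(α + Σx, β + Σt) = Gamma(6 + 60, 17 + 21) = Gamma(66, 38).
Posterior mode = (α'−1)/β' = 65/38.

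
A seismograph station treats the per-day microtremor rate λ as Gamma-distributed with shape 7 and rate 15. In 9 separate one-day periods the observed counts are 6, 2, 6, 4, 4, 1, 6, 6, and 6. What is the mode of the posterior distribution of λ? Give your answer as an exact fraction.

47/24

Total count: 6 + 2 + 6 + 4 + 4 + 1 + 6 + 6 + 6 = 41.
Total exposure: 9 days.
By Gamma–Poisson conjugacy, the posterior is Gamma(α + Σx, β + Σt) = Gamma(7 + 41, 15 + 9) = Gamma(48, 24).
Posterior mode = (α'−1)/β' = 47/24.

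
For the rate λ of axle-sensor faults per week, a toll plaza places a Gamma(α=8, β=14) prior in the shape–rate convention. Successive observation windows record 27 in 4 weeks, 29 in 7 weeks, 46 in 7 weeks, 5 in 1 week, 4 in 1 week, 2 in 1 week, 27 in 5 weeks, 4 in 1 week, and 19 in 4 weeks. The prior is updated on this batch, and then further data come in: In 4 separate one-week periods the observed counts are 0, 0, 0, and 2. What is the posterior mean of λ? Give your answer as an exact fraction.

173/49

Total count: 27 + 29 + 46 + 5 + 4 + 2 + 27 + 4 + 19 = 163.
Total exposure: 4 + 7 + 7 + 1 + 1 + 1 + 5 + 1 + 4 = 31 weeks.
After the first batch: Gamma(8 + 163, 14 + 31) = Gamma(171, 45).
Total count: 0 + 0 + 0 + 2 = 2.
Total exposure: 4 weeks.
After the second batch: Gamma(171 + 2, 45 + 4) = Gamma(173, 49).
Posterior mean = α'/β' = 173/49.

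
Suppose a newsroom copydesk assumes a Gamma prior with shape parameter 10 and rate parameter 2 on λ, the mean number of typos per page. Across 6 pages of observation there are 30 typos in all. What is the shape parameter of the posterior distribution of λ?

Total count 30 over total exposure 6 pages.
By Gamma–Poisson conjugacy, the posterior is Gamma(α + Σx, β + Σt) = Gamma(10 + 30, 2 + 6) = Gamma(40, 8).

40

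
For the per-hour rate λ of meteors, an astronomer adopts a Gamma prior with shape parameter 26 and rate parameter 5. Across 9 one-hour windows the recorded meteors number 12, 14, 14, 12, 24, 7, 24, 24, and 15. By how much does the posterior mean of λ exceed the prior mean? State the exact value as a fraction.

248/35

Total count: 12 + 14 + 14 + 12 + 24 + 7 + 24 + 24 + 15 = 146.
Total exposure: 9 hours.
Posterior: α' = 26 + 146 = 172, β' = 5 + 9 = 14.
Posterior mean = 172/14 = 86/7; prior mean = 26/5 = 26/5. Difference = 86/7 − 26/5 = 248/35.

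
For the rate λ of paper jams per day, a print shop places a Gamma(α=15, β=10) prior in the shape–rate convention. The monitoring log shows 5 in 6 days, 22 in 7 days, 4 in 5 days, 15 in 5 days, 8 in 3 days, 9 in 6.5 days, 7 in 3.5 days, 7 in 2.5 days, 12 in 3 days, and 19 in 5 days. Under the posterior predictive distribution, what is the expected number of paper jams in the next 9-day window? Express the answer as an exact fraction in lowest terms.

2214/113

Total count: 5 + 22 + 4 + 15 + 8 + 9 + 7 + 7 + 12 + 19 = 108.
Total exposure: 6 + 7 + 5 + 5 + 3 + 6.5 + 3.5 + 2.5 + 3 + 5 = 46.5 days.
Gamma(α, β) with Poisson data over total exposure Σt gives posterior Gamma(α+Σx, β+Σt) = Gamma(123, 113/2).
Predictive mean over a 9-day window = T·E[λ|data] = 9·123/(113/2) = 2214/113.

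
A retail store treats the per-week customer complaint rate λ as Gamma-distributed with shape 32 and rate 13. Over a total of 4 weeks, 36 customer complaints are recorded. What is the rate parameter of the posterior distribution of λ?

17

Total count 36 over total exposure 4 weeks.
Posterior: α' = 32 + 36 = 68, β' = 13 + 4 = 17.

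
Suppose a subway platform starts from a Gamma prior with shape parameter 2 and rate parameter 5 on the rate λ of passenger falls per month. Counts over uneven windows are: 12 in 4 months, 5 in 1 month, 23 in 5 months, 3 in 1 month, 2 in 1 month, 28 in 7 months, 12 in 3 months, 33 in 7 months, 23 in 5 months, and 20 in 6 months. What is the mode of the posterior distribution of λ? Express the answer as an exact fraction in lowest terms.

Total count: 12 + 5 + 23 + 3 + 2 + 28 + 12 + 33 + 23 + 20 = 161.
Total exposure: 4 + 1 + 5 + 1 + 1 + 7 + 3 + 7 + 5 + 6 = 40 months.
Gamma(α, β) with Poisson data over total exposure Σt gives posterior Gamma(α+Σx, β+Σt) = Gamma(163, 45).
Posterior mode = (α'−1)/β' = 162/45 = 18/5.

18/5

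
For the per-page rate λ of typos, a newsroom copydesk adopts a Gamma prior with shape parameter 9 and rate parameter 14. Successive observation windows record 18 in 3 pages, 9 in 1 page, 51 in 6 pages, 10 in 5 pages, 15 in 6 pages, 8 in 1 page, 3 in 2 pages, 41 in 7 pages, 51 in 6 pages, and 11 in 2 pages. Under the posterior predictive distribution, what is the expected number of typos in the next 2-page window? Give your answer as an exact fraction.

452/53

Total count: 18 + 9 + 51 + 10 + 15 + 8 + 3 + 41 + 51 + 11 = 217.
Total exposure: 3 + 1 + 6 + 5 + 6 + 1 + 2 + 7 + 6 + 2 = 39 pages.
The Gamma prior is conjugate for the Poisson rate, so λ | data ~ Gamma(9+217, 14+39) = Gamma(226, 53).
Predictive mean over a 2-page window = T·E[λ|data] = 2·226/53 = 452/53.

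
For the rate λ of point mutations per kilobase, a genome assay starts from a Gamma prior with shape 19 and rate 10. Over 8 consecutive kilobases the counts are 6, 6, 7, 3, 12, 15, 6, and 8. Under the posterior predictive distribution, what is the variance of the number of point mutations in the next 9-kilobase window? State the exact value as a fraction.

Total count: 6 + 6 + 7 + 3 + 12 + 15 + 6 + 8 = 63.
Total exposure: 8 kilobases.
Conjugate update: add total count to the shape and total exposure to the rate, giving Gamma(82, 18).
The posterior predictive for a window of length T is Negative Binomial with variance T·α'·(β'+T)/β'² = 9·82·27/324 = 123/2.

123/2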